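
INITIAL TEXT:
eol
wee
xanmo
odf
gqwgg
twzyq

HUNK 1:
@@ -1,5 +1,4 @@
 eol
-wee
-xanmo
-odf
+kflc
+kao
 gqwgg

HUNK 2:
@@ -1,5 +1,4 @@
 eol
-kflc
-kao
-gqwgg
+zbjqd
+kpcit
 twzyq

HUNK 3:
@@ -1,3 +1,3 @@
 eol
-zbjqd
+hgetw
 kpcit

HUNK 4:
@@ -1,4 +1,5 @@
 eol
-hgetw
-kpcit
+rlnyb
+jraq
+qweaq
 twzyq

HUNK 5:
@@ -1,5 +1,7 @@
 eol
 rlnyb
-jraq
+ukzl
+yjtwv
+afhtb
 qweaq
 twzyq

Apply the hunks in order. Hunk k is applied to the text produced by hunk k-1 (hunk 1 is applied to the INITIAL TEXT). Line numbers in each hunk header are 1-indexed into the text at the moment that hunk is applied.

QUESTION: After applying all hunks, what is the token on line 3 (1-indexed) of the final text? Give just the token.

Answer: ukzl

Derivation:
Hunk 1: at line 1 remove [wee,xanmo,odf] add [kflc,kao] -> 5 lines: eol kflc kao gqwgg twzyq
Hunk 2: at line 1 remove [kflc,kao,gqwgg] add [zbjqd,kpcit] -> 4 lines: eol zbjqd kpcit twzyq
Hunk 3: at line 1 remove [zbjqd] add [hgetw] -> 4 lines: eol hgetw kpcit twzyq
Hunk 4: at line 1 remove [hgetw,kpcit] add [rlnyb,jraq,qweaq] -> 5 lines: eol rlnyb jraq qweaq twzyq
Hunk 5: at line 1 remove [jraq] add [ukzl,yjtwv,afhtb] -> 7 lines: eol rlnyb ukzl yjtwv afhtb qweaq twzyq
Final line 3: ukzl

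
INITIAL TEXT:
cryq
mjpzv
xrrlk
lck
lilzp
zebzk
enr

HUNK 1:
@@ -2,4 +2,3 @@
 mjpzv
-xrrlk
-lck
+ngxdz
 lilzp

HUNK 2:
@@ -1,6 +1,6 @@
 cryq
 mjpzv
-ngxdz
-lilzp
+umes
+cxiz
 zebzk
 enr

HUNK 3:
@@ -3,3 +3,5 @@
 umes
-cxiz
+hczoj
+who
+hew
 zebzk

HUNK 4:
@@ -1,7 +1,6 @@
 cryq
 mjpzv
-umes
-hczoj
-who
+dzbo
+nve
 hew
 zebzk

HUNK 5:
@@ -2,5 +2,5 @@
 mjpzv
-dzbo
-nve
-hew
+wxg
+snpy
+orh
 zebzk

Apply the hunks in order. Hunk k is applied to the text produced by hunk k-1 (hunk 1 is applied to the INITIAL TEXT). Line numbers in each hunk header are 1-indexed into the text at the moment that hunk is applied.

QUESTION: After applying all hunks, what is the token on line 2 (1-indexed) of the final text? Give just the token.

Answer: mjpzv

Derivation:
Hunk 1: at line 2 remove [xrrlk,lck] add [ngxdz] -> 6 lines: cryq mjpzv ngxdz lilzp zebzk enr
Hunk 2: at line 1 remove [ngxdz,lilzp] add [umes,cxiz] -> 6 lines: cryq mjpzv umes cxiz zebzk enr
Hunk 3: at line 3 remove [cxiz] add [hczoj,who,hew] -> 8 lines: cryq mjpzv umes hczoj who hew zebzk enr
Hunk 4: at line 1 remove [umes,hczoj,who] add [dzbo,nve] -> 7 lines: cryq mjpzv dzbo nve hew zebzk enr
Hunk 5: at line 2 remove [dzbo,nve,hew] add [wxg,snpy,orh] -> 7 lines: cryq mjpzv wxg snpy orh zebzk enr
Final line 2: mjpzv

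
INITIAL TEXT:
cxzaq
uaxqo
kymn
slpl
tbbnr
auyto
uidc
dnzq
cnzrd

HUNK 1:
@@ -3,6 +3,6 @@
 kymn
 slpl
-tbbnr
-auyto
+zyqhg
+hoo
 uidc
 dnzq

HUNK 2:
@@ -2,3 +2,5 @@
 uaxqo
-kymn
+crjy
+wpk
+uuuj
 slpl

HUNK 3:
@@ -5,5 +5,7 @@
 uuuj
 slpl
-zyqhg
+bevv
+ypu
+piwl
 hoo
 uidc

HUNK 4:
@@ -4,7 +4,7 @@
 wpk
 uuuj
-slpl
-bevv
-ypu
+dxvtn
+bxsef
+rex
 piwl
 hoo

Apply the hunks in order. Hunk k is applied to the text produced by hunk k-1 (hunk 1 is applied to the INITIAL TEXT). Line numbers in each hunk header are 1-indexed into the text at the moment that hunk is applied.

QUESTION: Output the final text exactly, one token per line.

Hunk 1: at line 3 remove [tbbnr,auyto] add [zyqhg,hoo] -> 9 lines: cxzaq uaxqo kymn slpl zyqhg hoo uidc dnzq cnzrd
Hunk 2: at line 2 remove [kymn] add [crjy,wpk,uuuj] -> 11 lines: cxzaq uaxqo crjy wpk uuuj slpl zyqhg hoo uidc dnzq cnzrd
Hunk 3: at line 5 remove [zyqhg] add [bevv,ypu,piwl] -> 13 lines: cxzaq uaxqo crjy wpk uuuj slpl bevv ypu piwl hoo uidc dnzq cnzrd
Hunk 4: at line 4 remove [slpl,bevv,ypu] add [dxvtn,bxsef,rex] -> 13 lines: cxzaq uaxqo crjy wpk uuuj dxvtn bxsef rex piwl hoo uidc dnzq cnzrd

Answer: cxzaq
uaxqo
crjy
wpk
uuuj
dxvtn
bxsef
rex
piwl
hoo
uidc
dnzq
cnzrd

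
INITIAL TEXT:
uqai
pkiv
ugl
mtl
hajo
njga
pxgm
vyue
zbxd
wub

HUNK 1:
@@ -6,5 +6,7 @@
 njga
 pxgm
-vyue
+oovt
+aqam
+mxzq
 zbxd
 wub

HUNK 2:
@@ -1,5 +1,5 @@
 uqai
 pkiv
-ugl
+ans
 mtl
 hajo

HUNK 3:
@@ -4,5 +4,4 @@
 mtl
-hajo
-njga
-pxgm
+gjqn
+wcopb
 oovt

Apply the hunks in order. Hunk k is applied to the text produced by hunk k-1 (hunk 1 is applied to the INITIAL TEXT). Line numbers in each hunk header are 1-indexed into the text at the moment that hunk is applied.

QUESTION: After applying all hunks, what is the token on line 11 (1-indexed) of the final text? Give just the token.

Answer: wub

Derivation:
Hunk 1: at line 6 remove [vyue] add [oovt,aqam,mxzq] -> 12 lines: uqai pkiv ugl mtl hajo njga pxgm oovt aqam mxzq zbxd wub
Hunk 2: at line 1 remove [ugl] add [ans] -> 12 lines: uqai pkiv ans mtl hajo njga pxgm oovt aqam mxzq zbxd wub
Hunk 3: at line 4 remove [hajo,njga,pxgm] add [gjqn,wcopb] -> 11 lines: uqai pkiv ans mtl gjqn wcopb oovt aqam mxzq zbxd wub
Final line 11: wub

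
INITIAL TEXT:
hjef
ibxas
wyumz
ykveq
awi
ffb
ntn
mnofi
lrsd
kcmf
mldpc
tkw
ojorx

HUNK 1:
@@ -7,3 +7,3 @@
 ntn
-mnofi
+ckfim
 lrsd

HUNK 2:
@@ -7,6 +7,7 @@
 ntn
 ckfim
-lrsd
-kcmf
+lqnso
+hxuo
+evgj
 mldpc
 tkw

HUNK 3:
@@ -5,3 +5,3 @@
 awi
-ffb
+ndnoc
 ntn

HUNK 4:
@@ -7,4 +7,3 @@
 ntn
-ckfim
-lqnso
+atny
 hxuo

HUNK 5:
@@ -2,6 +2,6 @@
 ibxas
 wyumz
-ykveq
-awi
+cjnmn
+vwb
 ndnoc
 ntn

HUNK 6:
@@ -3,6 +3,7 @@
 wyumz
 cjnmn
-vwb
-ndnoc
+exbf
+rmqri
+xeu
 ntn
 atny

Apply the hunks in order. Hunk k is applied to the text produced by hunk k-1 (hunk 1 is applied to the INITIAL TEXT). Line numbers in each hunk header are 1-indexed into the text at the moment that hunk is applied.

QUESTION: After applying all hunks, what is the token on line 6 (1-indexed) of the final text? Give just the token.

Hunk 1: at line 7 remove [mnofi] add [ckfim] -> 13 lines: hjef ibxas wyumz ykveq awi ffb ntn ckfim lrsd kcmf mldpc tkw ojorx
Hunk 2: at line 7 remove [lrsd,kcmf] add [lqnso,hxuo,evgj] -> 14 lines: hjef ibxas wyumz ykveq awi ffb ntn ckfim lqnso hxuo evgj mldpc tkw ojorx
Hunk 3: at line 5 remove [ffb] add [ndnoc] -> 14 lines: hjef ibxas wyumz ykveq awi ndnoc ntn ckfim lqnso hxuo evgj mldpc tkw ojorx
Hunk 4: at line 7 remove [ckfim,lqnso] add [atny] -> 13 lines: hjef ibxas wyumz ykveq awi ndnoc ntn atny hxuo evgj mldpc tkw ojorx
Hunk 5: at line 2 remove [ykveq,awi] add [cjnmn,vwb] -> 13 lines: hjef ibxas wyumz cjnmn vwb ndnoc ntn atny hxuo evgj mldpc tkw ojorx
Hunk 6: at line 3 remove [vwb,ndnoc] add [exbf,rmqri,xeu] -> 14 lines: hjef ibxas wyumz cjnmn exbf rmqri xeu ntn atny hxuo evgj mldpc tkw ojorx
Final line 6: rmqri

Answer: rmqri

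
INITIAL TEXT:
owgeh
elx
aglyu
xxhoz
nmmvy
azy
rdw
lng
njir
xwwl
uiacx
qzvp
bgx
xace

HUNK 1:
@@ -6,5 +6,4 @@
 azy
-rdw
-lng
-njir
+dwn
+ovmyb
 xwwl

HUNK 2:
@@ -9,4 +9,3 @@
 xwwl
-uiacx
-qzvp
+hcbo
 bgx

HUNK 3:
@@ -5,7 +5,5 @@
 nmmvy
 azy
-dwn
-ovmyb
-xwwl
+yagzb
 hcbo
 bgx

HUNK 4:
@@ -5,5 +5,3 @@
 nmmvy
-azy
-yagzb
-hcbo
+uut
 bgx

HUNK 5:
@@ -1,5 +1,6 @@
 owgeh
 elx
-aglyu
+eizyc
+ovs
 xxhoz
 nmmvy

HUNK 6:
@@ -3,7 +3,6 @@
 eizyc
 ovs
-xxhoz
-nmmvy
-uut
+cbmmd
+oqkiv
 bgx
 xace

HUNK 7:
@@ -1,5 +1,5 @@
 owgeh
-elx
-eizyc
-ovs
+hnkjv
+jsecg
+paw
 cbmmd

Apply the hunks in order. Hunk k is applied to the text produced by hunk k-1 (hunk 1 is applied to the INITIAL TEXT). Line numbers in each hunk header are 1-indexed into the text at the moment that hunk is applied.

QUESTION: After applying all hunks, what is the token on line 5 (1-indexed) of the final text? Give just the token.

Answer: cbmmd

Derivation:
Hunk 1: at line 6 remove [rdw,lng,njir] add [dwn,ovmyb] -> 13 lines: owgeh elx aglyu xxhoz nmmvy azy dwn ovmyb xwwl uiacx qzvp bgx xace
Hunk 2: at line 9 remove [uiacx,qzvp] add [hcbo] -> 12 lines: owgeh elx aglyu xxhoz nmmvy azy dwn ovmyb xwwl hcbo bgx xace
Hunk 3: at line 5 remove [dwn,ovmyb,xwwl] add [yagzb] -> 10 lines: owgeh elx aglyu xxhoz nmmvy azy yagzb hcbo bgx xace
Hunk 4: at line 5 remove [azy,yagzb,hcbo] add [uut] -> 8 lines: owgeh elx aglyu xxhoz nmmvy uut bgx xace
Hunk 5: at line 1 remove [aglyu] add [eizyc,ovs] -> 9 lines: owgeh elx eizyc ovs xxhoz nmmvy uut bgx xace
Hunk 6: at line 3 remove [xxhoz,nmmvy,uut] add [cbmmd,oqkiv] -> 8 lines: owgeh elx eizyc ovs cbmmd oqkiv bgx xace
Hunk 7: at line 1 remove [elx,eizyc,ovs] add [hnkjv,jsecg,paw] -> 8 lines: owgeh hnkjv jsecg paw cbmmd oqkiv bgx xace
Final line 5: cbmmd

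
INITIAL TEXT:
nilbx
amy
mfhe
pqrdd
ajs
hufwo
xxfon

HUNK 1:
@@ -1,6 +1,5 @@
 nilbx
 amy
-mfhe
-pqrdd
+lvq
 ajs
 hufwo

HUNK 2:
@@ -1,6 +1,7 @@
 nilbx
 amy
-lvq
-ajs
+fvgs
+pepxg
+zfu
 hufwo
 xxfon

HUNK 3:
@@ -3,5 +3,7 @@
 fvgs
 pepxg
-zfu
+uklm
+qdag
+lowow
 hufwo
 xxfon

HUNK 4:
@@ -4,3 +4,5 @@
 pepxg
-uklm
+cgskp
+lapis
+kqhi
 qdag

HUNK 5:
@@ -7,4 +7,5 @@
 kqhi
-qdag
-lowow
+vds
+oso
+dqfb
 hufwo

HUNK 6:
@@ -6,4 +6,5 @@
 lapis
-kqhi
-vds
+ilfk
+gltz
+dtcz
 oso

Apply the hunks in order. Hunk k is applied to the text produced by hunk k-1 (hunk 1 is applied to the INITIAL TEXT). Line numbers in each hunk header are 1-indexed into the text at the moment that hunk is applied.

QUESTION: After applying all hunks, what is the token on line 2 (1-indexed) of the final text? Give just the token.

Hunk 1: at line 1 remove [mfhe,pqrdd] add [lvq] -> 6 lines: nilbx amy lvq ajs hufwo xxfon
Hunk 2: at line 1 remove [lvq,ajs] add [fvgs,pepxg,zfu] -> 7 lines: nilbx amy fvgs pepxg zfu hufwo xxfon
Hunk 3: at line 3 remove [zfu] add [uklm,qdag,lowow] -> 9 lines: nilbx amy fvgs pepxg uklm qdag lowow hufwo xxfon
Hunk 4: at line 4 remove [uklm] add [cgskp,lapis,kqhi] -> 11 lines: nilbx amy fvgs pepxg cgskp lapis kqhi qdag lowow hufwo xxfon
Hunk 5: at line 7 remove [qdag,lowow] add [vds,oso,dqfb] -> 12 lines: nilbx amy fvgs pepxg cgskp lapis kqhi vds oso dqfb hufwo xxfon
Hunk 6: at line 6 remove [kqhi,vds] add [ilfk,gltz,dtcz] -> 13 lines: nilbx amy fvgs pepxg cgskp lapis ilfk gltz dtcz oso dqfb hufwo xxfon
Final line 2: amy

Answer: amy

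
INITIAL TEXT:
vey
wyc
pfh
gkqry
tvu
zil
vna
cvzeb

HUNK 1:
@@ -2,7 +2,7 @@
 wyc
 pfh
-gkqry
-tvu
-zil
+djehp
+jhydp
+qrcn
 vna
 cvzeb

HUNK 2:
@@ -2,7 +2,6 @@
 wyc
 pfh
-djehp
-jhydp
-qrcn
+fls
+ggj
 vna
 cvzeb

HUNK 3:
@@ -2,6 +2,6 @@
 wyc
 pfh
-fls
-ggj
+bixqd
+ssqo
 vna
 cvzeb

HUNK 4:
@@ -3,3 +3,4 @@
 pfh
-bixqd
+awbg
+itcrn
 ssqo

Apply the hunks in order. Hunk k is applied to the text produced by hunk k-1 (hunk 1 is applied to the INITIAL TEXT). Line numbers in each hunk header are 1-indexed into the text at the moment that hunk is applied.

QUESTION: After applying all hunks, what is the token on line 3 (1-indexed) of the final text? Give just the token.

Hunk 1: at line 2 remove [gkqry,tvu,zil] add [djehp,jhydp,qrcn] -> 8 lines: vey wyc pfh djehp jhydp qrcn vna cvzeb
Hunk 2: at line 2 remove [djehp,jhydp,qrcn] add [fls,ggj] -> 7 lines: vey wyc pfh fls ggj vna cvzeb
Hunk 3: at line 2 remove [fls,ggj] add [bixqd,ssqo] -> 7 lines: vey wyc pfh bixqd ssqo vna cvzeb
Hunk 4: at line 3 remove [bixqd] add [awbg,itcrn] -> 8 lines: vey wyc pfh awbg itcrn ssqo vna cvzeb
Final line 3: pfh

Answer: pfh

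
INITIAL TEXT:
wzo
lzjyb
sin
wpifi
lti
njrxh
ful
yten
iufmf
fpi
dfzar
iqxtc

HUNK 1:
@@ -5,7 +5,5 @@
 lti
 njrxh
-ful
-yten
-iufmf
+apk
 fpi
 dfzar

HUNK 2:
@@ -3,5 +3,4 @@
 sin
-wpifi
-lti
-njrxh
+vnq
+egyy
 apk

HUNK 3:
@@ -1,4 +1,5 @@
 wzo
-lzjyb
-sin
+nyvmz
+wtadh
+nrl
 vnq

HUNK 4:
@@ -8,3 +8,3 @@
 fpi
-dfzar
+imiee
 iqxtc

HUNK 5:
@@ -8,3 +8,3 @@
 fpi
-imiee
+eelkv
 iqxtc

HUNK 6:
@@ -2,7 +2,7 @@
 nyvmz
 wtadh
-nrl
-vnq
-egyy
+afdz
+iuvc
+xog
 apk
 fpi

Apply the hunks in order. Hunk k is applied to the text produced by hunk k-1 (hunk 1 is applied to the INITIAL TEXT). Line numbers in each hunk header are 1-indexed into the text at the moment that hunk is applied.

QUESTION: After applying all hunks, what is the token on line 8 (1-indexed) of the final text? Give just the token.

Answer: fpi

Derivation:
Hunk 1: at line 5 remove [ful,yten,iufmf] add [apk] -> 10 lines: wzo lzjyb sin wpifi lti njrxh apk fpi dfzar iqxtc
Hunk 2: at line 3 remove [wpifi,lti,njrxh] add [vnq,egyy] -> 9 lines: wzo lzjyb sin vnq egyy apk fpi dfzar iqxtc
Hunk 3: at line 1 remove [lzjyb,sin] add [nyvmz,wtadh,nrl] -> 10 lines: wzo nyvmz wtadh nrl vnq egyy apk fpi dfzar iqxtc
Hunk 4: at line 8 remove [dfzar] add [imiee] -> 10 lines: wzo nyvmz wtadh nrl vnq egyy apk fpi imiee iqxtc
Hunk 5: at line 8 remove [imiee] add [eelkv] -> 10 lines: wzo nyvmz wtadh nrl vnq egyy apk fpi eelkv iqxtc
Hunk 6: at line 2 remove [nrl,vnq,egyy] add [afdz,iuvc,xog] -> 10 lines: wzo nyvmz wtadh afdz iuvc xog apk fpi eelkv iqxtc
Final line 8: fpi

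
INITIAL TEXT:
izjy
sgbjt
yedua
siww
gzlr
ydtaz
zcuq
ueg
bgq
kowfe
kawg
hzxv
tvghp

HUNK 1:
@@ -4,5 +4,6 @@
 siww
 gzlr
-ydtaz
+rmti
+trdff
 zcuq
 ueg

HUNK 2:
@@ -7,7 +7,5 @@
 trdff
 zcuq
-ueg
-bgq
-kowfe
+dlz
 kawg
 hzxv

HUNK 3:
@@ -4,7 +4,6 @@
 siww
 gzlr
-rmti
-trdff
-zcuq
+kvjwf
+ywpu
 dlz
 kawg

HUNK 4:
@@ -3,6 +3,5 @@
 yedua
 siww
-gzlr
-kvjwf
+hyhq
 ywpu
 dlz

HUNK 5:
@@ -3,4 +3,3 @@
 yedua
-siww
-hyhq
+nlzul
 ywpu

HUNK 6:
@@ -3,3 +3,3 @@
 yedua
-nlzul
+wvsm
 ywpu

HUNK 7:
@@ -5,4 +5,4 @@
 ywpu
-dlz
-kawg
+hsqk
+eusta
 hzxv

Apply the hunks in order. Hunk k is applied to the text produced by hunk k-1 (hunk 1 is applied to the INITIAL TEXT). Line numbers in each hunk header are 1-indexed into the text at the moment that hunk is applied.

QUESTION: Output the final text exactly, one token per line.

Answer: izjy
sgbjt
yedua
wvsm
ywpu
hsqk
eusta
hzxv
tvghp

Derivation:
Hunk 1: at line 4 remove [ydtaz] add [rmti,trdff] -> 14 lines: izjy sgbjt yedua siww gzlr rmti trdff zcuq ueg bgq kowfe kawg hzxv tvghp
Hunk 2: at line 7 remove [ueg,bgq,kowfe] add [dlz] -> 12 lines: izjy sgbjt yedua siww gzlr rmti trdff zcuq dlz kawg hzxv tvghp
Hunk 3: at line 4 remove [rmti,trdff,zcuq] add [kvjwf,ywpu] -> 11 lines: izjy sgbjt yedua siww gzlr kvjwf ywpu dlz kawg hzxv tvghp
Hunk 4: at line 3 remove [gzlr,kvjwf] add [hyhq] -> 10 lines: izjy sgbjt yedua siww hyhq ywpu dlz kawg hzxv tvghp
Hunk 5: at line 3 remove [siww,hyhq] add [nlzul] -> 9 lines: izjy sgbjt yedua nlzul ywpu dlz kawg hzxv tvghp
Hunk 6: at line 3 remove [nlzul] add [wvsm] -> 9 lines: izjy sgbjt yedua wvsm ywpu dlz kawg hzxv tvghp
Hunk 7: at line 5 remove [dlz,kawg] add [hsqk,eusta] -> 9 lines: izjy sgbjt yedua wvsm ywpu hsqk eusta hzxv tvghp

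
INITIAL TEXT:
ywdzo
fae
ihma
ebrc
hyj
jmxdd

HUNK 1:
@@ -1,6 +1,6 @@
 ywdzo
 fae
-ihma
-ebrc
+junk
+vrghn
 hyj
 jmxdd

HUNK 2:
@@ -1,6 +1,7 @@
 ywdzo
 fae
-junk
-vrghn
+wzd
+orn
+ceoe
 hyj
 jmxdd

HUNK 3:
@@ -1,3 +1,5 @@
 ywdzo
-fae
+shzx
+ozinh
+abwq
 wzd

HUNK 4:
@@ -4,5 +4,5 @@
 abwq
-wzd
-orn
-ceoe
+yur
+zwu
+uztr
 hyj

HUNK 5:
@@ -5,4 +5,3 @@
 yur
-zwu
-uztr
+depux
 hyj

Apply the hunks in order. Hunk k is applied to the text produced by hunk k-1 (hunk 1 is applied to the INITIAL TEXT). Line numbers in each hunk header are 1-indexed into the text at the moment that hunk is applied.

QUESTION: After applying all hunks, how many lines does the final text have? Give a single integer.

Hunk 1: at line 1 remove [ihma,ebrc] add [junk,vrghn] -> 6 lines: ywdzo fae junk vrghn hyj jmxdd
Hunk 2: at line 1 remove [junk,vrghn] add [wzd,orn,ceoe] -> 7 lines: ywdzo fae wzd orn ceoe hyj jmxdd
Hunk 3: at line 1 remove [fae] add [shzx,ozinh,abwq] -> 9 lines: ywdzo shzx ozinh abwq wzd orn ceoe hyj jmxdd
Hunk 4: at line 4 remove [wzd,orn,ceoe] add [yur,zwu,uztr] -> 9 lines: ywdzo shzx ozinh abwq yur zwu uztr hyj jmxdd
Hunk 5: at line 5 remove [zwu,uztr] add [depux] -> 8 lines: ywdzo shzx ozinh abwq yur depux hyj jmxdd
Final line count: 8

Answer: 8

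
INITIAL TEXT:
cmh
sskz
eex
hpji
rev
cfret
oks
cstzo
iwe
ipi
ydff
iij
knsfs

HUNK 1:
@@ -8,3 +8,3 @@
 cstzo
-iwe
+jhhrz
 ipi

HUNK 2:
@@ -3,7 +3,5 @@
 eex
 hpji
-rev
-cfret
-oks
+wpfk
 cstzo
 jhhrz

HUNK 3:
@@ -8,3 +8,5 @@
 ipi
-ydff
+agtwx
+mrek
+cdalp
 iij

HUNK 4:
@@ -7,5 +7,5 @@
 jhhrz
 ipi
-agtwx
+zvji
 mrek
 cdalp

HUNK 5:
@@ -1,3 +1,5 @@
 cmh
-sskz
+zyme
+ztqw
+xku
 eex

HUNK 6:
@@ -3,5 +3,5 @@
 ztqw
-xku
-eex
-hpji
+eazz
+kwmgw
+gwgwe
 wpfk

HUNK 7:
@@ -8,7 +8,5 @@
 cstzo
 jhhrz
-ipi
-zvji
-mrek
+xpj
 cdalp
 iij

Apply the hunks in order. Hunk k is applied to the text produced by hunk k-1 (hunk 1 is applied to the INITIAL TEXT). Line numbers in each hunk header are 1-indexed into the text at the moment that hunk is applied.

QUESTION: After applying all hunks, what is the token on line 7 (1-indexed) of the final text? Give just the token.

Hunk 1: at line 8 remove [iwe] add [jhhrz] -> 13 lines: cmh sskz eex hpji rev cfret oks cstzo jhhrz ipi ydff iij knsfs
Hunk 2: at line 3 remove [rev,cfret,oks] add [wpfk] -> 11 lines: cmh sskz eex hpji wpfk cstzo jhhrz ipi ydff iij knsfs
Hunk 3: at line 8 remove [ydff] add [agtwx,mrek,cdalp] -> 13 lines: cmh sskz eex hpji wpfk cstzo jhhrz ipi agtwx mrek cdalp iij knsfs
Hunk 4: at line 7 remove [agtwx] add [zvji] -> 13 lines: cmh sskz eex hpji wpfk cstzo jhhrz ipi zvji mrek cdalp iij knsfs
Hunk 5: at line 1 remove [sskz] add [zyme,ztqw,xku] -> 15 lines: cmh zyme ztqw xku eex hpji wpfk cstzo jhhrz ipi zvji mrek cdalp iij knsfs
Hunk 6: at line 3 remove [xku,eex,hpji] add [eazz,kwmgw,gwgwe] -> 15 lines: cmh zyme ztqw eazz kwmgw gwgwe wpfk cstzo jhhrz ipi zvji mrek cdalp iij knsfs
Hunk 7: at line 8 remove [ipi,zvji,mrek] add [xpj] -> 13 lines: cmh zyme ztqw eazz kwmgw gwgwe wpfk cstzo jhhrz xpj cdalp iij knsfs
Final line 7: wpfk

Answer: wpfk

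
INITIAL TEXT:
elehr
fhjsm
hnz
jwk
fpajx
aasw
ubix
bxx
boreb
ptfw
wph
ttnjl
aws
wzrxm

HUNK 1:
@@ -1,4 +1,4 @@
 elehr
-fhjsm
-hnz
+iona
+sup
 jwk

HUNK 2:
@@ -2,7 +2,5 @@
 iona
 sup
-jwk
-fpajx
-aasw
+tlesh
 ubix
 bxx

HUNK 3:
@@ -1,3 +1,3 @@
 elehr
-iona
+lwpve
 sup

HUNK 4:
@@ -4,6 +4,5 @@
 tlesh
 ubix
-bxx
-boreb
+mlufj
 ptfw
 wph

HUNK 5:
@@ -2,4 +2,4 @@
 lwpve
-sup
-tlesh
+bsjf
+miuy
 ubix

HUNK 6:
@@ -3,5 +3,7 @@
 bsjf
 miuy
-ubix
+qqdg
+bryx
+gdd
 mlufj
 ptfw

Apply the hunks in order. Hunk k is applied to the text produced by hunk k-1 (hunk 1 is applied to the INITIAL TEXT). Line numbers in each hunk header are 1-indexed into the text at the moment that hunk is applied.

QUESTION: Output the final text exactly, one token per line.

Hunk 1: at line 1 remove [fhjsm,hnz] add [iona,sup] -> 14 lines: elehr iona sup jwk fpajx aasw ubix bxx boreb ptfw wph ttnjl aws wzrxm
Hunk 2: at line 2 remove [jwk,fpajx,aasw] add [tlesh] -> 12 lines: elehr iona sup tlesh ubix bxx boreb ptfw wph ttnjl aws wzrxm
Hunk 3: at line 1 remove [iona] add [lwpve] -> 12 lines: elehr lwpve sup tlesh ubix bxx boreb ptfw wph ttnjl aws wzrxm
Hunk 4: at line 4 remove [bxx,boreb] add [mlufj] -> 11 lines: elehr lwpve sup tlesh ubix mlufj ptfw wph ttnjl aws wzrxm
Hunk 5: at line 2 remove [sup,tlesh] add [bsjf,miuy] -> 11 lines: elehr lwpve bsjf miuy ubix mlufj ptfw wph ttnjl aws wzrxm
Hunk 6: at line 3 remove [ubix] add [qqdg,bryx,gdd] -> 13 lines: elehr lwpve bsjf miuy qqdg bryx gdd mlufj ptfw wph ttnjl aws wzrxm

Answer: elehr
lwpve
bsjf
miuy
qqdg
bryx
gdd
mlufj
ptfw
wph
ttnjl
aws
wzrxm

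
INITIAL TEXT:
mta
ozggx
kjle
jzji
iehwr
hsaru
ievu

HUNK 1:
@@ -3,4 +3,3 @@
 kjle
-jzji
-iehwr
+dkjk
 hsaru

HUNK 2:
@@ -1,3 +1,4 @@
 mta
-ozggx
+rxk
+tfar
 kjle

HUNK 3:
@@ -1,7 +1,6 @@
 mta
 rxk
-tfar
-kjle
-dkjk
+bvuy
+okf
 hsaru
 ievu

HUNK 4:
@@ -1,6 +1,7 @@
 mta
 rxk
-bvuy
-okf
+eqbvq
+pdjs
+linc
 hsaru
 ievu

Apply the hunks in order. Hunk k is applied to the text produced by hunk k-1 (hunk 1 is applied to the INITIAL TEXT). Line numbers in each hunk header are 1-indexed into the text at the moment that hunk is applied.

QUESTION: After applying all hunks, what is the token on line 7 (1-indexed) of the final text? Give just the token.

Answer: ievu

Derivation:
Hunk 1: at line 3 remove [jzji,iehwr] add [dkjk] -> 6 lines: mta ozggx kjle dkjk hsaru ievu
Hunk 2: at line 1 remove [ozggx] add [rxk,tfar] -> 7 lines: mta rxk tfar kjle dkjk hsaru ievu
Hunk 3: at line 1 remove [tfar,kjle,dkjk] add [bvuy,okf] -> 6 lines: mta rxk bvuy okf hsaru ievu
Hunk 4: at line 1 remove [bvuy,okf] add [eqbvq,pdjs,linc] -> 7 lines: mta rxk eqbvq pdjs linc hsaru ievu
Final line 7: ievu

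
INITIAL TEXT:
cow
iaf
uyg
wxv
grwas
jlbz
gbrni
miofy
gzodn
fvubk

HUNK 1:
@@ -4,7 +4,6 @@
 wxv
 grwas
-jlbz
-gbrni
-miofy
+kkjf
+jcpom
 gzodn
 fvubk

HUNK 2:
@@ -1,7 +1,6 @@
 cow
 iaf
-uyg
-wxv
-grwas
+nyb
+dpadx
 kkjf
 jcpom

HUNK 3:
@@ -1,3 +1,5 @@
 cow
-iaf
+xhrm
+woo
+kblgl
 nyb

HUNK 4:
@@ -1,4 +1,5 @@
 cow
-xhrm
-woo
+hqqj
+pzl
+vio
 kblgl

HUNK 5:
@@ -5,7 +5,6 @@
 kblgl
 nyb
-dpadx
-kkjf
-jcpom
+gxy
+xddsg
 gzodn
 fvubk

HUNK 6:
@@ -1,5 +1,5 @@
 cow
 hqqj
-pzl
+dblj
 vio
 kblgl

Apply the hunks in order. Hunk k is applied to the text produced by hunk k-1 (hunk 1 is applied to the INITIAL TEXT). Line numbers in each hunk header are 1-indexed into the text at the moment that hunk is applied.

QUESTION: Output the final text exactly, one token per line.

Answer: cow
hqqj
dblj
vio
kblgl
nyb
gxy
xddsg
gzodn
fvubk

Derivation:
Hunk 1: at line 4 remove [jlbz,gbrni,miofy] add [kkjf,jcpom] -> 9 lines: cow iaf uyg wxv grwas kkjf jcpom gzodn fvubk
Hunk 2: at line 1 remove [uyg,wxv,grwas] add [nyb,dpadx] -> 8 lines: cow iaf nyb dpadx kkjf jcpom gzodn fvubk
Hunk 3: at line 1 remove [iaf] add [xhrm,woo,kblgl] -> 10 lines: cow xhrm woo kblgl nyb dpadx kkjf jcpom gzodn fvubk
Hunk 4: at line 1 remove [xhrm,woo] add [hqqj,pzl,vio] -> 11 lines: cow hqqj pzl vio kblgl nyb dpadx kkjf jcpom gzodn fvubk
Hunk 5: at line 5 remove [dpadx,kkjf,jcpom] add [gxy,xddsg] -> 10 lines: cow hqqj pzl vio kblgl nyb gxy xddsg gzodn fvubk
Hunk 6: at line 1 remove [pzl] add [dblj] -> 10 lines: cow hqqj dblj vio kblgl nyb gxy xddsg gzodn fvubk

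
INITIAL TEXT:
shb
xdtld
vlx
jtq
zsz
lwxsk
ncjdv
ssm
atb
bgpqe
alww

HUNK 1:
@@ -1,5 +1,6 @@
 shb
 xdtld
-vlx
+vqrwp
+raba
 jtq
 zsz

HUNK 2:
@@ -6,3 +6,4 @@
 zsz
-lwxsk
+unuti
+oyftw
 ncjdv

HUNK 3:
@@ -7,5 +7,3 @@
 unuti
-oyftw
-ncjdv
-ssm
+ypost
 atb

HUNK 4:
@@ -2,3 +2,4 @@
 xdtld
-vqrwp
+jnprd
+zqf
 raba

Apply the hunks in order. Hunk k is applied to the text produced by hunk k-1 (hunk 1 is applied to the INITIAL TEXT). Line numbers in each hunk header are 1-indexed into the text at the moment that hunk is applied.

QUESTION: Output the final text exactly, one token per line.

Hunk 1: at line 1 remove [vlx] add [vqrwp,raba] -> 12 lines: shb xdtld vqrwp raba jtq zsz lwxsk ncjdv ssm atb bgpqe alww
Hunk 2: at line 6 remove [lwxsk] add [unuti,oyftw] -> 13 lines: shb xdtld vqrwp raba jtq zsz unuti oyftw ncjdv ssm atb bgpqe alww
Hunk 3: at line 7 remove [oyftw,ncjdv,ssm] add [ypost] -> 11 lines: shb xdtld vqrwp raba jtq zsz unuti ypost atb bgpqe alww
Hunk 4: at line 2 remove [vqrwp] add [jnprd,zqf] -> 12 lines: shb xdtld jnprd zqf raba jtq zsz unuti ypost atb bgpqe alww

Answer: shb
xdtld
jnprd
zqf
raba
jtq
zsz
unuti
ypost
atb
bgpqe
alww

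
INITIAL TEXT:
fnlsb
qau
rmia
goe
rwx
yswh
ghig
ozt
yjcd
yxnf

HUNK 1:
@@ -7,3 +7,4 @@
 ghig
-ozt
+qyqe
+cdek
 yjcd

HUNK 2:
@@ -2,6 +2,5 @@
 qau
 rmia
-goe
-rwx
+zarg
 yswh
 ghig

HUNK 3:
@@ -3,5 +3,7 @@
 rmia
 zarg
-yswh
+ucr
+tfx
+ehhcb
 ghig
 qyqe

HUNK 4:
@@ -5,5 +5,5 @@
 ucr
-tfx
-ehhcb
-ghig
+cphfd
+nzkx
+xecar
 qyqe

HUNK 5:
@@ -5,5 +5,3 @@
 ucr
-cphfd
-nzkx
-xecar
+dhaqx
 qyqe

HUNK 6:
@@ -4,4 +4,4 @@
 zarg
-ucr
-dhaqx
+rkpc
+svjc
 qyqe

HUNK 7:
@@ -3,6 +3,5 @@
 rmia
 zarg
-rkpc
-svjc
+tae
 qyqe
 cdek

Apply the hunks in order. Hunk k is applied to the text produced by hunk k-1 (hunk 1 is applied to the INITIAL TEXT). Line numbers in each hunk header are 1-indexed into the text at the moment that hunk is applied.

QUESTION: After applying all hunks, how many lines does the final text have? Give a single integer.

Hunk 1: at line 7 remove [ozt] add [qyqe,cdek] -> 11 lines: fnlsb qau rmia goe rwx yswh ghig qyqe cdek yjcd yxnf
Hunk 2: at line 2 remove [goe,rwx] add [zarg] -> 10 lines: fnlsb qau rmia zarg yswh ghig qyqe cdek yjcd yxnf
Hunk 3: at line 3 remove [yswh] add [ucr,tfx,ehhcb] -> 12 lines: fnlsb qau rmia zarg ucr tfx ehhcb ghig qyqe cdek yjcd yxnf
Hunk 4: at line 5 remove [tfx,ehhcb,ghig] add [cphfd,nzkx,xecar] -> 12 lines: fnlsb qau rmia zarg ucr cphfd nzkx xecar qyqe cdek yjcd yxnf
Hunk 5: at line 5 remove [cphfd,nzkx,xecar] add [dhaqx] -> 10 lines: fnlsb qau rmia zarg ucr dhaqx qyqe cdek yjcd yxnf
Hunk 6: at line 4 remove [ucr,dhaqx] add [rkpc,svjc] -> 10 lines: fnlsb qau rmia zarg rkpc svjc qyqe cdek yjcd yxnf
Hunk 7: at line 3 remove [rkpc,svjc] add [tae] -> 9 lines: fnlsb qau rmia zarg tae qyqe cdek yjcd yxnf
Final line count: 9

Answer: 9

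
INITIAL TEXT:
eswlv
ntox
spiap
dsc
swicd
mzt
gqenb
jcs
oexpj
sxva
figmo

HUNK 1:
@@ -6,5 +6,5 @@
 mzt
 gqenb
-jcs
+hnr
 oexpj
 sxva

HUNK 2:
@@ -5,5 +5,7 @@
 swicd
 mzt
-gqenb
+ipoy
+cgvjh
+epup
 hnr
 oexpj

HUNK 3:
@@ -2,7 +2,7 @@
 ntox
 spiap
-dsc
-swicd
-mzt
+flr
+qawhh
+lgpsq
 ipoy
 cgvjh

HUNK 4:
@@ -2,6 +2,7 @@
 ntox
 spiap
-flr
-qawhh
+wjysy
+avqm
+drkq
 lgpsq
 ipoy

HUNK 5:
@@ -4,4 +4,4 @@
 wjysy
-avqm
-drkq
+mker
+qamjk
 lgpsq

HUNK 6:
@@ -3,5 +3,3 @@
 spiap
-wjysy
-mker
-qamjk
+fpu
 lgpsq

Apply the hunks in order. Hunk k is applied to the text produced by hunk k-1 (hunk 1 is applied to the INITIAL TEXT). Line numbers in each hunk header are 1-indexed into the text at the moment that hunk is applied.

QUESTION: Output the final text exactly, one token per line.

Answer: eswlv
ntox
spiap
fpu
lgpsq
ipoy
cgvjh
epup
hnr
oexpj
sxva
figmo

Derivation:
Hunk 1: at line 6 remove [jcs] add [hnr] -> 11 lines: eswlv ntox spiap dsc swicd mzt gqenb hnr oexpj sxva figmo
Hunk 2: at line 5 remove [gqenb] add [ipoy,cgvjh,epup] -> 13 lines: eswlv ntox spiap dsc swicd mzt ipoy cgvjh epup hnr oexpj sxva figmo
Hunk 3: at line 2 remove [dsc,swicd,mzt] add [flr,qawhh,lgpsq] -> 13 lines: eswlv ntox spiap flr qawhh lgpsq ipoy cgvjh epup hnr oexpj sxva figmo
Hunk 4: at line 2 remove [flr,qawhh] add [wjysy,avqm,drkq] -> 14 lines: eswlv ntox spiap wjysy avqm drkq lgpsq ipoy cgvjh epup hnr oexpj sxva figmo
Hunk 5: at line 4 remove [avqm,drkq] add [mker,qamjk] -> 14 lines: eswlv ntox spiap wjysy mker qamjk lgpsq ipoy cgvjh epup hnr oexpj sxva figmo
Hunk 6: at line 3 remove [wjysy,mker,qamjk] add [fpu] -> 12 lines: eswlv ntox spiap fpu lgpsq ipoy cgvjh epup hnr oexpj sxva figmo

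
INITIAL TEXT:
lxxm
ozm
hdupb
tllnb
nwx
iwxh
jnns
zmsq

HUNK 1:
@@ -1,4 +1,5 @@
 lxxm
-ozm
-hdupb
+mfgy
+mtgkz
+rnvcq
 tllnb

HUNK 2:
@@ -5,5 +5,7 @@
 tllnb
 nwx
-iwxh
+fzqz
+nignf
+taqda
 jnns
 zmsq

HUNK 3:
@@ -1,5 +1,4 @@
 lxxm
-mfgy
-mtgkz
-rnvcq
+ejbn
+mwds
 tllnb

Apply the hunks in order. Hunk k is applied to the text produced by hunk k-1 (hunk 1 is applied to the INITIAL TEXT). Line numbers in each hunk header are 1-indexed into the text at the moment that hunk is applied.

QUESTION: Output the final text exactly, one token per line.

Hunk 1: at line 1 remove [ozm,hdupb] add [mfgy,mtgkz,rnvcq] -> 9 lines: lxxm mfgy mtgkz rnvcq tllnb nwx iwxh jnns zmsq
Hunk 2: at line 5 remove [iwxh] add [fzqz,nignf,taqda] -> 11 lines: lxxm mfgy mtgkz rnvcq tllnb nwx fzqz nignf taqda jnns zmsq
Hunk 3: at line 1 remove [mfgy,mtgkz,rnvcq] add [ejbn,mwds] -> 10 lines: lxxm ejbn mwds tllnb nwx fzqz nignf taqda jnns zmsq

Answer: lxxm
ejbn
mwds
tllnb
nwx
fzqz
nignf
taqda
jnns
zmsq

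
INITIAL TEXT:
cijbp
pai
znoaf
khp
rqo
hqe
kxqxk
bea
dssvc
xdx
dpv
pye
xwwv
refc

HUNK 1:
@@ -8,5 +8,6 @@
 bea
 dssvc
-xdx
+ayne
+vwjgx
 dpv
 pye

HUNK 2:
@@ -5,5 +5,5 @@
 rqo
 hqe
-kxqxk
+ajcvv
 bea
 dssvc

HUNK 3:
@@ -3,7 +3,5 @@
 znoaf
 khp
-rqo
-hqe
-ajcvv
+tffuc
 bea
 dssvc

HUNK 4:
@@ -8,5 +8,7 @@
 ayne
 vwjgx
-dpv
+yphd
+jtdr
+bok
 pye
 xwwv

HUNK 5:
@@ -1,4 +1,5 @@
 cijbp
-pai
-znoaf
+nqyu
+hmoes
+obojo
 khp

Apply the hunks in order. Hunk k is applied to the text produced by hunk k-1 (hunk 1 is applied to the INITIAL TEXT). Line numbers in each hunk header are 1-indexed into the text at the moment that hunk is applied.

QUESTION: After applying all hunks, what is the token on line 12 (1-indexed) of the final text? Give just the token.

Answer: jtdr

Derivation:
Hunk 1: at line 8 remove [xdx] add [ayne,vwjgx] -> 15 lines: cijbp pai znoaf khp rqo hqe kxqxk bea dssvc ayne vwjgx dpv pye xwwv refc
Hunk 2: at line 5 remove [kxqxk] add [ajcvv] -> 15 lines: cijbp pai znoaf khp rqo hqe ajcvv bea dssvc ayne vwjgx dpv pye xwwv refc
Hunk 3: at line 3 remove [rqo,hqe,ajcvv] add [tffuc] -> 13 lines: cijbp pai znoaf khp tffuc bea dssvc ayne vwjgx dpv pye xwwv refc
Hunk 4: at line 8 remove [dpv] add [yphd,jtdr,bok] -> 15 lines: cijbp pai znoaf khp tffuc bea dssvc ayne vwjgx yphd jtdr bok pye xwwv refc
Hunk 5: at line 1 remove [pai,znoaf] add [nqyu,hmoes,obojo] -> 16 lines: cijbp nqyu hmoes obojo khp tffuc bea dssvc ayne vwjgx yphd jtdr bok pye xwwv refc
Final line 12: jtdr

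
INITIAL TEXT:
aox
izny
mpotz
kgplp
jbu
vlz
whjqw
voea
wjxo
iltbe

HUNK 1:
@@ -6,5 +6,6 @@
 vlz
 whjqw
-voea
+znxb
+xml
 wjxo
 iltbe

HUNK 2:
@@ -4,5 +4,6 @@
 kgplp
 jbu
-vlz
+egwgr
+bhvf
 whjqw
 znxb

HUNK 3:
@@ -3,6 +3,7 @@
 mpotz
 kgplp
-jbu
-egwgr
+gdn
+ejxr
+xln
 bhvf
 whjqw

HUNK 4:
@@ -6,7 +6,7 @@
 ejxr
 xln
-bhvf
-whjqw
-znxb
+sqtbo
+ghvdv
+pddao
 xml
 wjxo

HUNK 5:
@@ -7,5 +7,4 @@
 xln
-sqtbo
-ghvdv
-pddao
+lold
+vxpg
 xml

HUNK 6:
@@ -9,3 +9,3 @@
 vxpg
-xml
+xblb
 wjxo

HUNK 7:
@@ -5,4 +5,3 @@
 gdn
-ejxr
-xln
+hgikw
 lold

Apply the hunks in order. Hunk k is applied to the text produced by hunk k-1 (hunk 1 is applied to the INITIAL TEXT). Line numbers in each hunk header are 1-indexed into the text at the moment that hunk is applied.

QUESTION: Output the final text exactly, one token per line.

Answer: aox
izny
mpotz
kgplp
gdn
hgikw
lold
vxpg
xblb
wjxo
iltbe

Derivation:
Hunk 1: at line 6 remove [voea] add [znxb,xml] -> 11 lines: aox izny mpotz kgplp jbu vlz whjqw znxb xml wjxo iltbe
Hunk 2: at line 4 remove [vlz] add [egwgr,bhvf] -> 12 lines: aox izny mpotz kgplp jbu egwgr bhvf whjqw znxb xml wjxo iltbe
Hunk 3: at line 3 remove [jbu,egwgr] add [gdn,ejxr,xln] -> 13 lines: aox izny mpotz kgplp gdn ejxr xln bhvf whjqw znxb xml wjxo iltbe
Hunk 4: at line 6 remove [bhvf,whjqw,znxb] add [sqtbo,ghvdv,pddao] -> 13 lines: aox izny mpotz kgplp gdn ejxr xln sqtbo ghvdv pddao xml wjxo iltbe
Hunk 5: at line 7 remove [sqtbo,ghvdv,pddao] add [lold,vxpg] -> 12 lines: aox izny mpotz kgplp gdn ejxr xln lold vxpg xml wjxo iltbe
Hunk 6: at line 9 remove [xml] add [xblb] -> 12 lines: aox izny mpotz kgplp gdn ejxr xln lold vxpg xblb wjxo iltbe
Hunk 7: at line 5 remove [ejxr,xln] add [hgikw] -> 11 lines: aox izny mpotz kgplp gdn hgikw lold vxpg xblb wjxo iltbe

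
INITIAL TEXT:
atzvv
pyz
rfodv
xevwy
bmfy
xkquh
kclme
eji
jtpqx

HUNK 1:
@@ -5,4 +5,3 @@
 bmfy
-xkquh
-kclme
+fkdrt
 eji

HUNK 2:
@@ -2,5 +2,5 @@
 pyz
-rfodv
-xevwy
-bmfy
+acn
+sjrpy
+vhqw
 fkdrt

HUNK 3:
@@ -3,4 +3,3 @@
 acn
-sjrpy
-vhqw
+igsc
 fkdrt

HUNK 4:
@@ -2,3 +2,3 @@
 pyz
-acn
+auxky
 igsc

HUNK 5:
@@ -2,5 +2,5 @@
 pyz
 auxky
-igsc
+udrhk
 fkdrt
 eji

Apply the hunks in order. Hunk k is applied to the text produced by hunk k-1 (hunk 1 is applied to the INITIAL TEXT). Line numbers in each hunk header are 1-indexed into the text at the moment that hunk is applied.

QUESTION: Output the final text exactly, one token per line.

Answer: atzvv
pyz
auxky
udrhk
fkdrt
eji
jtpqx

Derivation:
Hunk 1: at line 5 remove [xkquh,kclme] add [fkdrt] -> 8 lines: atzvv pyz rfodv xevwy bmfy fkdrt eji jtpqx
Hunk 2: at line 2 remove [rfodv,xevwy,bmfy] add [acn,sjrpy,vhqw] -> 8 lines: atzvv pyz acn sjrpy vhqw fkdrt eji jtpqx
Hunk 3: at line 3 remove [sjrpy,vhqw] add [igsc] -> 7 lines: atzvv pyz acn igsc fkdrt eji jtpqx
Hunk 4: at line 2 remove [acn] add [auxky] -> 7 lines: atzvv pyz auxky igsc fkdrt eji jtpqx
Hunk 5: at line 2 remove [igsc] add [udrhk] -> 7 lines: atzvv pyz auxky udrhk fkdrt eji jtpqx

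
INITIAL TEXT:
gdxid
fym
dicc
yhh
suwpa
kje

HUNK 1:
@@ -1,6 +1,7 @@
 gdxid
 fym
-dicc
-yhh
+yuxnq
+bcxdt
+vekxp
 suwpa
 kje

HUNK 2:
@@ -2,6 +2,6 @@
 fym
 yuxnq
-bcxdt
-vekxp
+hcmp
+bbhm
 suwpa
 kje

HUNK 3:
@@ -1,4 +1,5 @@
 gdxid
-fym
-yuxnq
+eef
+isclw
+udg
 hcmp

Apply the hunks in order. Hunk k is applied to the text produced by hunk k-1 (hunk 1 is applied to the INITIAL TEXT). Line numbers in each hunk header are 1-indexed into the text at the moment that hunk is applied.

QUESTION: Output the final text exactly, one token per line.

Answer: gdxid
eef
isclw
udg
hcmp
bbhm
suwpa
kje

Derivation:
Hunk 1: at line 1 remove [dicc,yhh] add [yuxnq,bcxdt,vekxp] -> 7 lines: gdxid fym yuxnq bcxdt vekxp suwpa kje
Hunk 2: at line 2 remove [bcxdt,vekxp] add [hcmp,bbhm] -> 7 lines: gdxid fym yuxnq hcmp bbhm suwpa kje
Hunk 3: at line 1 remove [fym,yuxnq] add [eef,isclw,udg] -> 8 lines: gdxid eef isclw udg hcmp bbhm suwpa kje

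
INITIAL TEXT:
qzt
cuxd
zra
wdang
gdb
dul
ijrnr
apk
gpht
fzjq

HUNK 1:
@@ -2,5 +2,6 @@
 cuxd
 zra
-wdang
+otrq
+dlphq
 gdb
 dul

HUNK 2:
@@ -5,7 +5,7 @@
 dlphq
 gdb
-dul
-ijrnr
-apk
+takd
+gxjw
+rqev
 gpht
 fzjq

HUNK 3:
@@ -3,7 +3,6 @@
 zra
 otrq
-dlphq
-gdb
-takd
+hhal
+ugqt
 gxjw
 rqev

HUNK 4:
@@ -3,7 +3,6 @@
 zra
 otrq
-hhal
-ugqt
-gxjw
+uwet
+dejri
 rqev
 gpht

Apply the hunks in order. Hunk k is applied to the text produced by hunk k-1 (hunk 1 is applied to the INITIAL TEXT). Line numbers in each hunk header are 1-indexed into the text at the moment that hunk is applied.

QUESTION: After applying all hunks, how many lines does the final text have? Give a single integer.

Hunk 1: at line 2 remove [wdang] add [otrq,dlphq] -> 11 lines: qzt cuxd zra otrq dlphq gdb dul ijrnr apk gpht fzjq
Hunk 2: at line 5 remove [dul,ijrnr,apk] add [takd,gxjw,rqev] -> 11 lines: qzt cuxd zra otrq dlphq gdb takd gxjw rqev gpht fzjq
Hunk 3: at line 3 remove [dlphq,gdb,takd] add [hhal,ugqt] -> 10 lines: qzt cuxd zra otrq hhal ugqt gxjw rqev gpht fzjq
Hunk 4: at line 3 remove [hhal,ugqt,gxjw] add [uwet,dejri] -> 9 lines: qzt cuxd zra otrq uwet dejri rqev gpht fzjq
Final line count: 9

Answer: 9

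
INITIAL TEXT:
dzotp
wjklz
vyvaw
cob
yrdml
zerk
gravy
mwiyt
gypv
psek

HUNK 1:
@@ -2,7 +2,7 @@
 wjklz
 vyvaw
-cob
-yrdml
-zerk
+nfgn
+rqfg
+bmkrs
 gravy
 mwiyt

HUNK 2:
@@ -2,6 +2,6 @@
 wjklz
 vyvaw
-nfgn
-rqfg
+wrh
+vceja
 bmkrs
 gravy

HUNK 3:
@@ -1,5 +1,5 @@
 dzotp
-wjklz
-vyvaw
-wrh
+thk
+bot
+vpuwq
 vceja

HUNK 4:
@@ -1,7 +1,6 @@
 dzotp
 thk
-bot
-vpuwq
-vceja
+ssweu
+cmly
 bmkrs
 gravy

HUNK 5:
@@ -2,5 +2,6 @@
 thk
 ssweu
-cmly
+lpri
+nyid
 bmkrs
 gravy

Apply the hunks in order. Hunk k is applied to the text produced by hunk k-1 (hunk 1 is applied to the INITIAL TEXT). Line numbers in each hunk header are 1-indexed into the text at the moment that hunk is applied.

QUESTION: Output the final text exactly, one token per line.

Answer: dzotp
thk
ssweu
lpri
nyid
bmkrs
gravy
mwiyt
gypv
psek

Derivation:
Hunk 1: at line 2 remove [cob,yrdml,zerk] add [nfgn,rqfg,bmkrs] -> 10 lines: dzotp wjklz vyvaw nfgn rqfg bmkrs gravy mwiyt gypv psek
Hunk 2: at line 2 remove [nfgn,rqfg] add [wrh,vceja] -> 10 lines: dzotp wjklz vyvaw wrh vceja bmkrs gravy mwiyt gypv psek
Hunk 3: at line 1 remove [wjklz,vyvaw,wrh] add [thk,bot,vpuwq] -> 10 lines: dzotp thk bot vpuwq vceja bmkrs gravy mwiyt gypv psek
Hunk 4: at line 1 remove [bot,vpuwq,vceja] add [ssweu,cmly] -> 9 lines: dzotp thk ssweu cmly bmkrs gravy mwiyt gypv psek
Hunk 5: at line 2 remove [cmly] add [lpri,nyid] -> 10 lines: dzotp thk ssweu lpri nyid bmkrs gravy mwiyt gypv psek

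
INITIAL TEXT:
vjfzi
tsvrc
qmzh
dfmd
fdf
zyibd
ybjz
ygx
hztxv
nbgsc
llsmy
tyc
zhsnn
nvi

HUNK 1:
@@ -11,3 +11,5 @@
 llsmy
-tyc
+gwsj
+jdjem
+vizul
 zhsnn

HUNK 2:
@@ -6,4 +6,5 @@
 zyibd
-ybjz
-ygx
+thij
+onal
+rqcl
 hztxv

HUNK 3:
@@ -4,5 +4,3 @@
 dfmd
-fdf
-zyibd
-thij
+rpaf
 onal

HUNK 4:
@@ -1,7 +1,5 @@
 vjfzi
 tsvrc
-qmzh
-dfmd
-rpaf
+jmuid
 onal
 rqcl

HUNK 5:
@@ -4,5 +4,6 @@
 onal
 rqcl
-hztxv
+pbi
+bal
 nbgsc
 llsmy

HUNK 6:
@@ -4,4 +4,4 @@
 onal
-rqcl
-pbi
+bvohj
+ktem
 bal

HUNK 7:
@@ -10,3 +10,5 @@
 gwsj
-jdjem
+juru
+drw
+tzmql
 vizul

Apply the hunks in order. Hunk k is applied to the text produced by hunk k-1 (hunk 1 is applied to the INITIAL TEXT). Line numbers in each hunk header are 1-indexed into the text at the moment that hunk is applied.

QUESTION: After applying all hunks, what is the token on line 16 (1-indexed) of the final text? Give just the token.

Hunk 1: at line 11 remove [tyc] add [gwsj,jdjem,vizul] -> 16 lines: vjfzi tsvrc qmzh dfmd fdf zyibd ybjz ygx hztxv nbgsc llsmy gwsj jdjem vizul zhsnn nvi
Hunk 2: at line 6 remove [ybjz,ygx] add [thij,onal,rqcl] -> 17 lines: vjfzi tsvrc qmzh dfmd fdf zyibd thij onal rqcl hztxv nbgsc llsmy gwsj jdjem vizul zhsnn nvi
Hunk 3: at line 4 remove [fdf,zyibd,thij] add [rpaf] -> 15 lines: vjfzi tsvrc qmzh dfmd rpaf onal rqcl hztxv nbgsc llsmy gwsj jdjem vizul zhsnn nvi
Hunk 4: at line 1 remove [qmzh,dfmd,rpaf] add [jmuid] -> 13 lines: vjfzi tsvrc jmuid onal rqcl hztxv nbgsc llsmy gwsj jdjem vizul zhsnn nvi
Hunk 5: at line 4 remove [hztxv] add [pbi,bal] -> 14 lines: vjfzi tsvrc jmuid onal rqcl pbi bal nbgsc llsmy gwsj jdjem vizul zhsnn nvi
Hunk 6: at line 4 remove [rqcl,pbi] add [bvohj,ktem] -> 14 lines: vjfzi tsvrc jmuid onal bvohj ktem bal nbgsc llsmy gwsj jdjem vizul zhsnn nvi
Hunk 7: at line 10 remove [jdjem] add [juru,drw,tzmql] -> 16 lines: vjfzi tsvrc jmuid onal bvohj ktem bal nbgsc llsmy gwsj juru drw tzmql vizul zhsnn nvi
Final line 16: nvi

Answer: nvi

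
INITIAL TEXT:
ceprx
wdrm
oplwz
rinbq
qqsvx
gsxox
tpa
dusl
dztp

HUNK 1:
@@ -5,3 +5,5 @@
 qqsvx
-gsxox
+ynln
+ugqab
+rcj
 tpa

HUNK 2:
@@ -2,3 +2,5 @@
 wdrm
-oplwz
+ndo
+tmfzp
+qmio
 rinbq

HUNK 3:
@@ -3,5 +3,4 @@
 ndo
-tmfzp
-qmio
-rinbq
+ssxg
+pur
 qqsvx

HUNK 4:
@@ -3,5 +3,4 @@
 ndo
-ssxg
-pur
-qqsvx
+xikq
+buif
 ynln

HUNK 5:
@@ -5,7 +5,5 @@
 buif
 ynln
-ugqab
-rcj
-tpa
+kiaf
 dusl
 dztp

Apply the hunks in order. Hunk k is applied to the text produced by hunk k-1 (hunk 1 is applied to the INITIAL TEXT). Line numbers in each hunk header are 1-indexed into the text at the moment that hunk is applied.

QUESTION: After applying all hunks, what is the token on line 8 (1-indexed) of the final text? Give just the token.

Hunk 1: at line 5 remove [gsxox] add [ynln,ugqab,rcj] -> 11 lines: ceprx wdrm oplwz rinbq qqsvx ynln ugqab rcj tpa dusl dztp
Hunk 2: at line 2 remove [oplwz] add [ndo,tmfzp,qmio] -> 13 lines: ceprx wdrm ndo tmfzp qmio rinbq qqsvx ynln ugqab rcj tpa dusl dztp
Hunk 3: at line 3 remove [tmfzp,qmio,rinbq] add [ssxg,pur] -> 12 lines: ceprx wdrm ndo ssxg pur qqsvx ynln ugqab rcj tpa dusl dztp
Hunk 4: at line 3 remove [ssxg,pur,qqsvx] add [xikq,buif] -> 11 lines: ceprx wdrm ndo xikq buif ynln ugqab rcj tpa dusl dztp
Hunk 5: at line 5 remove [ugqab,rcj,tpa] add [kiaf] -> 9 lines: ceprx wdrm ndo xikq buif ynln kiaf dusl dztp
Final line 8: dusl

Answer: dusl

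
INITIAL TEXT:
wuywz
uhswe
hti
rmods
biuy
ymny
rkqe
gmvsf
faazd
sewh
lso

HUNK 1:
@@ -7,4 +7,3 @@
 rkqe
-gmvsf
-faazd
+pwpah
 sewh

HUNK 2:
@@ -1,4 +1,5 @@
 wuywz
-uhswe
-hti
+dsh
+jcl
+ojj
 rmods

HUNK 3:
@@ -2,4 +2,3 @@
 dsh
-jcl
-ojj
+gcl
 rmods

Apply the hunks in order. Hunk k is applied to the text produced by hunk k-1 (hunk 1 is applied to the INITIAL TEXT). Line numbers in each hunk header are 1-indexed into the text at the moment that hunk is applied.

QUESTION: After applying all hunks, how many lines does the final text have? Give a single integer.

Answer: 10

Derivation:
Hunk 1: at line 7 remove [gmvsf,faazd] add [pwpah] -> 10 lines: wuywz uhswe hti rmods biuy ymny rkqe pwpah sewh lso
Hunk 2: at line 1 remove [uhswe,hti] add [dsh,jcl,ojj] -> 11 lines: wuywz dsh jcl ojj rmods biuy ymny rkqe pwpah sewh lso
Hunk 3: at line 2 remove [jcl,ojj] add [gcl] -> 10 lines: wuywz dsh gcl rmods biuy ymny rkqe pwpah sewh lso
Final line count: 10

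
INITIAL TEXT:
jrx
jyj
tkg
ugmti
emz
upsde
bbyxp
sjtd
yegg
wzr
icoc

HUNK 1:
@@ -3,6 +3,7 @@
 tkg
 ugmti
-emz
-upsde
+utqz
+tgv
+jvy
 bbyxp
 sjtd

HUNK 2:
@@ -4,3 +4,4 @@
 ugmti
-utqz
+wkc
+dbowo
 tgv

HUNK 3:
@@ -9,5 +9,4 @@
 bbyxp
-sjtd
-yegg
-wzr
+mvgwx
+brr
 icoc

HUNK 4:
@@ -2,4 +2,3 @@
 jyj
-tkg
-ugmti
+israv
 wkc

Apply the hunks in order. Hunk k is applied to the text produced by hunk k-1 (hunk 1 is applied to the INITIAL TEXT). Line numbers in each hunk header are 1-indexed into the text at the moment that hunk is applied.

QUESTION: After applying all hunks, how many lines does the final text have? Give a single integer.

Hunk 1: at line 3 remove [emz,upsde] add [utqz,tgv,jvy] -> 12 lines: jrx jyj tkg ugmti utqz tgv jvy bbyxp sjtd yegg wzr icoc
Hunk 2: at line 4 remove [utqz] add [wkc,dbowo] -> 13 lines: jrx jyj tkg ugmti wkc dbowo tgv jvy bbyxp sjtd yegg wzr icoc
Hunk 3: at line 9 remove [sjtd,yegg,wzr] add [mvgwx,brr] -> 12 lines: jrx jyj tkg ugmti wkc dbowo tgv jvy bbyxp mvgwx brr icoc
Hunk 4: at line 2 remove [tkg,ugmti] add [israv] -> 11 lines: jrx jyj israv wkc dbowo tgv jvy bbyxp mvgwx brr icoc
Final line count: 11

Answer: 11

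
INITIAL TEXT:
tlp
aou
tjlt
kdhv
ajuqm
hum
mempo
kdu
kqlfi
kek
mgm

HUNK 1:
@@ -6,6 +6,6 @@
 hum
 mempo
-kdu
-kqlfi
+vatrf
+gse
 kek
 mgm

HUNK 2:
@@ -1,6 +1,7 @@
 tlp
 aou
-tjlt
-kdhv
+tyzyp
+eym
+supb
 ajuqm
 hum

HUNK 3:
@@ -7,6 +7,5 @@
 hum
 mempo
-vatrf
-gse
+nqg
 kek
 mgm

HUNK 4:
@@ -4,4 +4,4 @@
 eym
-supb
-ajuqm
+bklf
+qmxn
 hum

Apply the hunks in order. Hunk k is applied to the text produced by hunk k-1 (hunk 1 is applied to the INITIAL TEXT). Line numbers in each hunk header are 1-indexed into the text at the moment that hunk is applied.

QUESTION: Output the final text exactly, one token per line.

Hunk 1: at line 6 remove [kdu,kqlfi] add [vatrf,gse] -> 11 lines: tlp aou tjlt kdhv ajuqm hum mempo vatrf gse kek mgm
Hunk 2: at line 1 remove [tjlt,kdhv] add [tyzyp,eym,supb] -> 12 lines: tlp aou tyzyp eym supb ajuqm hum mempo vatrf gse kek mgm
Hunk 3: at line 7 remove [vatrf,gse] add [nqg] -> 11 lines: tlp aou tyzyp eym supb ajuqm hum mempo nqg kek mgm
Hunk 4: at line 4 remove [supb,ajuqm] add [bklf,qmxn] -> 11 lines: tlp aou tyzyp eym bklf qmxn hum mempo nqg kek mgm

Answer: tlp
aou
tyzyp
eym
bklf
qmxn
hum
mempo
nqg
kek
mgm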